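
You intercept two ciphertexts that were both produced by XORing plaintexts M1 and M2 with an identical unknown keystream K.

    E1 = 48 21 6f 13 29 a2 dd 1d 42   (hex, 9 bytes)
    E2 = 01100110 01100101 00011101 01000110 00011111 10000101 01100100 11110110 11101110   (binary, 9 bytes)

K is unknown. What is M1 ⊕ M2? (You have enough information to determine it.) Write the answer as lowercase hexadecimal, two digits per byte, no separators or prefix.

E1 ⊕ E2 = (M1 ⊕ K) ⊕ (M2 ⊕ K) = M1 ⊕ M2 — the shared key cancels under XOR.
 72 xor 102 =  46
 33 xor 101 =  68
111 xor  29 = 114
 19 xor  70 =  85
 41 xor  31 =  54
162 xor 133 =  39
221 xor 100 = 185
 29 xor 246 = 235
 66 xor 238 = 172

2e4472553627b9ebac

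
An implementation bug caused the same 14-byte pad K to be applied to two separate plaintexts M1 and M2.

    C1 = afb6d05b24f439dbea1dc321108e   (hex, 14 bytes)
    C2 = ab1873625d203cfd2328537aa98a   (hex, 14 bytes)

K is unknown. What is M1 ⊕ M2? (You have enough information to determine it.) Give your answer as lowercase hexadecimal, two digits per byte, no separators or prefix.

04aea33979d40526c935905bb904

C1 ⊕ C2 = (M1 ⊕ K) ⊕ (M2 ⊕ K) = M1 ⊕ M2 — the shared key cancels under XOR.
byte 0: af ⊕ ab = 04
byte 1: b6 ⊕ 18 = ae
byte 2: d0 ⊕ 73 = a3
byte 3: 5b ⊕ 62 = 39
byte 4: 24 ⊕ 5d = 79
byte 5: f4 ⊕ 20 = d4
byte 6: 39 ⊕ 3c = 05
byte 7: db ⊕ fd = 26
byte 8: ea ⊕ 23 = c9
byte 9: 1d ⊕ 28 = 35
byte 10: c3 ⊕ 53 = 90
byte 11: 21 ⊕ 7a = 5b
byte 12: 10 ⊕ a9 = b9
byte 13: 8e ⊕ 8a = 04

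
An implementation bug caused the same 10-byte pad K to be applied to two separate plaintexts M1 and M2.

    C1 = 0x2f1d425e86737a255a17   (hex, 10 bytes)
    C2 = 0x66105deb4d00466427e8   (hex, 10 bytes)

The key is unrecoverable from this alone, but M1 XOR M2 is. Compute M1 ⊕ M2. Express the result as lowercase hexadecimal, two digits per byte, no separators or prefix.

C1 ⊕ C2 = (M1 ⊕ K) ⊕ (M2 ⊕ K) = M1 ⊕ M2 — the shared key cancels under XOR.
2f ^ 66 = 49
1d ^ 10 = 0d
42 ^ 5d = 1f
5e ^ eb = b5
86 ^ 4d = cb
73 ^ 00 = 73
7a ^ 46 = 3c
25 ^ 64 = 41
5a ^ 27 = 7d
17 ^ e8 = ff

490d1fb5cb733c417dff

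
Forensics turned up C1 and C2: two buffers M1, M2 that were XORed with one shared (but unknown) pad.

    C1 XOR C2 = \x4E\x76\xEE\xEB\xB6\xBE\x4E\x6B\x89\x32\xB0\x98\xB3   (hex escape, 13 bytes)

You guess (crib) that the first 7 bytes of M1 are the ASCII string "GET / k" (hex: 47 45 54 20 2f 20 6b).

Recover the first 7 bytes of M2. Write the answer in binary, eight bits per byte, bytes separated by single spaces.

00001001 00110011 10111010 11001011 10011001 10011110 00100101

Since C1 ⊕ C2 = M1 ⊕ M2, XORing with the guessed M1 bytes yields the corresponding M2 bytes: M2 = (C1 ⊕ C2) ⊕ M1.
byte 0: 4e ^ 47 = 09
byte 1: 76 ^ 45 = 33
byte 2: ee ^ 54 = ba
byte 3: eb ^ 20 = cb
byte 4: b6 ^ 2f = 99
byte 5: be ^ 20 = 9e
byte 6: 4e ^ 6b = 25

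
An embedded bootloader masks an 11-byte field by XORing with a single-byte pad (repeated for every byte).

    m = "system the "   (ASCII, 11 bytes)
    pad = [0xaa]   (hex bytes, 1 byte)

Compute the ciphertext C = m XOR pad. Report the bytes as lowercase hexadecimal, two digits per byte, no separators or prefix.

d9d3d9decfc78adec2cf8a

The 1-byte key repeats, so the effective keystream is aa aa aa aa aa aa aa aa aa aa aa.
byte 0: 73 ⊕ aa = d9
byte 1: 79 ⊕ aa = d3
byte 2: 73 ⊕ aa = d9
byte 3: 74 ⊕ aa = de
byte 4: 65 ⊕ aa = cf
byte 5: 6d ⊕ aa = c7
byte 6: 20 ⊕ aa = 8a
byte 7: 74 ⊕ aa = de
byte 8: 68 ⊕ aa = c2
byte 9: 65 ⊕ aa = cf
byte 10: 20 ⊕ aa = 8a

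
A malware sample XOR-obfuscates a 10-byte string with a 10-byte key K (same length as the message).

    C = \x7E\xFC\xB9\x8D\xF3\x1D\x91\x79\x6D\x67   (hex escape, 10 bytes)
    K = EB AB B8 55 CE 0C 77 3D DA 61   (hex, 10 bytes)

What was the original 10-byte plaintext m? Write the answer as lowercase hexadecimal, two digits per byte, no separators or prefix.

955701d83d11e644b706

XOR is its own inverse, so applying the key byte-wise gives the result directly.
byte 0: 7e xor eb = 95
byte 1: fc xor ab = 57
byte 2: b9 xor b8 = 01
byte 3: 8d xor 55 = d8
byte 4: f3 xor ce = 3d
byte 5: 1d xor 0c = 11
byte 6: 91 xor 77 = e6
byte 7: 79 xor 3d = 44
byte 8: 6d xor da = b7
byte 9: 67 xor 61 = 06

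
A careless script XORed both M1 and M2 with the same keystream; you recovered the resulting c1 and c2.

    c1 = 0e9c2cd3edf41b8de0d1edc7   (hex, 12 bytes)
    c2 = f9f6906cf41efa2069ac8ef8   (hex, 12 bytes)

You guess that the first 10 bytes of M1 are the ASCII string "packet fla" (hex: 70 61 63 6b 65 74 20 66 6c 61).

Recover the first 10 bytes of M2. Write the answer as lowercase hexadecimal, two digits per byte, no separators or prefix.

870bdfd47c9ec1cbe51c

First, c1 ⊕ c2 = (M1 ⊕ K) ⊕ (M2 ⊕ K) = M1 ⊕ M2, so the key drops out. Then M2 = (M1 ⊕ M2) ⊕ M1 over the first 10 bytes.
byte 0: (0e ⊕ f9) ⊕ 70 = f7 ⊕ 70 = 87
byte 1: (9c ⊕ f6) ⊕ 61 = 6a ⊕ 61 = 0b
byte 2: (2c ⊕ 90) ⊕ 63 = bc ⊕ 63 = df
byte 3: (d3 ⊕ 6c) ⊕ 6b = bf ⊕ 6b = d4
byte 4: (ed ⊕ f4) ⊕ 65 = 19 ⊕ 65 = 7c
byte 5: (f4 ⊕ 1e) ⊕ 74 = ea ⊕ 74 = 9e
byte 6: (1b ⊕ fa) ⊕ 20 = e1 ⊕ 20 = c1
byte 7: (8d ⊕ 20) ⊕ 66 = ad ⊕ 66 = cb
byte 8: (e0 ⊕ 69) ⊕ 6c = 89 ⊕ 6c = e5
byte 9: (d1 ⊕ ac) ⊕ 61 = 7d ⊕ 61 = 1c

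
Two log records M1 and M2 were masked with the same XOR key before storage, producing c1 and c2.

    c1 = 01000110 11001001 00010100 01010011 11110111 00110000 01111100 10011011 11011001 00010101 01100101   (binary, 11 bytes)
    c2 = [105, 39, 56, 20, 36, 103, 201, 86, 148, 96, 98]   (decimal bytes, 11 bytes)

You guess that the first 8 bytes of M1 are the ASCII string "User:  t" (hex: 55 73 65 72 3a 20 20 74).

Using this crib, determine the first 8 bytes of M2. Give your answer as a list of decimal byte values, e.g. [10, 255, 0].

[122, 157, 73, 53, 233, 119, 149, 185]

First, c1 ⊕ c2 = (M1 ⊕ K) ⊕ (M2 ⊕ K) = M1 ⊕ M2, so the key drops out. Then M2 = (M1 ⊕ M2) ⊕ M1 over the first 8 bytes.
byte 0: (46 ⊕ 69) ⊕ 55 = 2f ⊕ 55 = 7a
byte 1: (c9 ⊕ 27) ⊕ 73 = ee ⊕ 73 = 9d
byte 2: (14 ⊕ 38) ⊕ 65 = 2c ⊕ 65 = 49
byte 3: (53 ⊕ 14) ⊕ 72 = 47 ⊕ 72 = 35
byte 4: (f7 ⊕ 24) ⊕ 3a = d3 ⊕ 3a = e9
byte 5: (30 ⊕ 67) ⊕ 20 = 57 ⊕ 20 = 77
byte 6: (7c ⊕ c9) ⊕ 20 = b5 ⊕ 20 = 95
byte 7: (9b ⊕ 56) ⊕ 74 = cd ⊕ 74 = b9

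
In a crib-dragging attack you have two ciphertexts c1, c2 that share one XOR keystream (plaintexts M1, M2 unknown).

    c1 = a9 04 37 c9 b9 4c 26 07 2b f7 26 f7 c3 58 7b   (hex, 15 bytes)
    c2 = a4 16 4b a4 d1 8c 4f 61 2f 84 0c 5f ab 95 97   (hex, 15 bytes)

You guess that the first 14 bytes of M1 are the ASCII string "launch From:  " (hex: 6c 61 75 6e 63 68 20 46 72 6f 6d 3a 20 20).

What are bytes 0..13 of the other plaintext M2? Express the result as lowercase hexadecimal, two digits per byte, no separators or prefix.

617309030ba84920761c479248ed

First, c1 ⊕ c2 = (M1 ⊕ K) ⊕ (M2 ⊕ K) = M1 ⊕ M2, so the key drops out. Then M2 = (M1 ⊕ M2) ⊕ M1 over the first 14 bytes.
byte 0: (a9 XOR a4) XOR 6c = 0d XOR 6c = 61
byte 1: (04 XOR 16) XOR 61 = 12 XOR 61 = 73
byte 2: (37 XOR 4b) XOR 75 = 7c XOR 75 = 09
byte 3: (c9 XOR a4) XOR 6e = 6d XOR 6e = 03
byte 4: (b9 XOR d1) XOR 63 = 68 XOR 63 = 0b
byte 5: (4c XOR 8c) XOR 68 = c0 XOR 68 = a8
byte 6: (26 XOR 4f) XOR 20 = 69 XOR 20 = 49
byte 7: (07 XOR 61) XOR 46 = 66 XOR 46 = 20
byte 8: (2b XOR 2f) XOR 72 = 04 XOR 72 = 76
byte 9: (f7 XOR 84) XOR 6f = 73 XOR 6f = 1c
byte 10: (26 XOR 0c) XOR 6d = 2a XOR 6d = 47
byte 11: (f7 XOR 5f) XOR 3a = a8 XOR 3a = 92
byte 12: (c3 XOR ab) XOR 20 = 68 XOR 20 = 48
byte 13: (58 XOR 95) XOR 20 = cd XOR 20 = ed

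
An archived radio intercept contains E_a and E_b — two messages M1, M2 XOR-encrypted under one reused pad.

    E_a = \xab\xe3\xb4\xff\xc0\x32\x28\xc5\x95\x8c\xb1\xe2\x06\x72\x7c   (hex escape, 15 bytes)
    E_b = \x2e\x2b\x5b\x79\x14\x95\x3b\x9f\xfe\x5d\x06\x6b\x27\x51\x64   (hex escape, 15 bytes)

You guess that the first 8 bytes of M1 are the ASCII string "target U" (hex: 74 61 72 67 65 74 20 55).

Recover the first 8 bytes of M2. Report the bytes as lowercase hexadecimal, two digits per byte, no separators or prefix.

First, E_a ⊕ E_b = (M1 ⊕ K) ⊕ (M2 ⊕ K) = M1 ⊕ M2, so the key drops out. Then M2 = (M1 ⊕ M2) ⊕ M1 over the first 8 bytes.
byte 0: (ab XOR 2e) XOR 74 = 85 XOR 74 = f1
byte 1: (e3 XOR 2b) XOR 61 = c8 XOR 61 = a9
byte 2: (b4 XOR 5b) XOR 72 = ef XOR 72 = 9d
byte 3: (ff XOR 79) XOR 67 = 86 XOR 67 = e1
byte 4: (c0 XOR 14) XOR 65 = d4 XOR 65 = b1
byte 5: (32 XOR 95) XOR 74 = a7 XOR 74 = d3
byte 6: (28 XOR 3b) XOR 20 = 13 XOR 20 = 33
byte 7: (c5 XOR 9f) XOR 55 = 5a XOR 55 = 0f

f1a99de1b1d3330f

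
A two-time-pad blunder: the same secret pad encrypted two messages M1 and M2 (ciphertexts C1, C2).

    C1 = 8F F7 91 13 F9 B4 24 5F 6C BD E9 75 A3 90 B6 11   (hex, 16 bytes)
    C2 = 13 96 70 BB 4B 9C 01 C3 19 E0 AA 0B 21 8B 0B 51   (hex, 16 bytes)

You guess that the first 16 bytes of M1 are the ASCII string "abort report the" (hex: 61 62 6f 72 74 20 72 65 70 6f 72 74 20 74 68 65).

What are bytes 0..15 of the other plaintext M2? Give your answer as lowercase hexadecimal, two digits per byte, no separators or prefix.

First, C1 ⊕ C2 = (M1 ⊕ K) ⊕ (M2 ⊕ K) = M1 ⊕ M2, so the key drops out. Then M2 = (M1 ⊕ M2) ⊕ M1 over the first 16 bytes.
byte 0: (8f XOR 13) XOR 61 = 9c XOR 61 = fd
byte 1: (f7 XOR 96) XOR 62 = 61 XOR 62 = 03
byte 2: (91 XOR 70) XOR 6f = e1 XOR 6f = 8e
byte 3: (13 XOR bb) XOR 72 = a8 XOR 72 = da
byte 4: (f9 XOR 4b) XOR 74 = b2 XOR 74 = c6
byte 5: (b4 XOR 9c) XOR 20 = 28 XOR 20 = 08
byte 6: (24 XOR 01) XOR 72 = 25 XOR 72 = 57
byte 7: (5f XOR c3) XOR 65 = 9c XOR 65 = f9
byte 8: (6c XOR 19) XOR 70 = 75 XOR 70 = 05
byte 9: (bd XOR e0) XOR 6f = 5d XOR 6f = 32
byte 10: (e9 XOR aa) XOR 72 = 43 XOR 72 = 31
byte 11: (75 XOR 0b) XOR 74 = 7e XOR 74 = 0a
byte 12: (a3 XOR 21) XOR 20 = 82 XOR 20 = a2
byte 13: (90 XOR 8b) XOR 74 = 1b XOR 74 = 6f
byte 14: (b6 XOR 0b) XOR 68 = bd XOR 68 = d5
byte 15: (11 XOR 51) XOR 65 = 40 XOR 65 = 25

fd038edac60857f90532310aa26fd525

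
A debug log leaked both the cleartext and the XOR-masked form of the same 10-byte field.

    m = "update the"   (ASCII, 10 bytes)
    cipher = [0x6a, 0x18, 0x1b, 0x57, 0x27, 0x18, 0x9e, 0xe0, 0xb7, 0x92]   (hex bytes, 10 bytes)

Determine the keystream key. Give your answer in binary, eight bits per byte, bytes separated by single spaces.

Since cipher = m ⊕ key, XORing both sides with m gives key = m ⊕ cipher.
01110101 xor 01101010 = 00011111
01110000 xor 00011000 = 01101000
01100100 xor 00011011 = 01111111
01100001 xor 01010111 = 00110110
01110100 xor 00100111 = 01010011
01100101 xor 00011000 = 01111101
00100000 xor 10011110 = 10111110
01110100 xor 11100000 = 10010100
01101000 xor 10110111 = 11011111
01100101 xor 10010010 = 11110111

00011111 01101000 01111111 00110110 01010011 01111101 10111110 10010100 11011111 11110111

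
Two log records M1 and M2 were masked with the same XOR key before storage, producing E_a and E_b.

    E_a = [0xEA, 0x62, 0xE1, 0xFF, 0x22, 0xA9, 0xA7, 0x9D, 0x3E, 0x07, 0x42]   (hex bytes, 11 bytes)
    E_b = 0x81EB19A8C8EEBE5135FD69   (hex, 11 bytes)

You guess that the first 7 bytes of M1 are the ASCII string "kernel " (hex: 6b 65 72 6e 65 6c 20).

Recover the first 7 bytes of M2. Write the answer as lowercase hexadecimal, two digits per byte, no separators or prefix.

00ec8a398f2b39

First, E_a ⊕ E_b = (M1 ⊕ K) ⊕ (M2 ⊕ K) = M1 ⊕ M2, so the key drops out. Then M2 = (M1 ⊕ M2) ⊕ M1 over the first 7 bytes.
byte 0: (ea XOR 81) XOR 6b = 6b XOR 6b = 00
byte 1: (62 XOR eb) XOR 65 = 89 XOR 65 = ec
byte 2: (e1 XOR 19) XOR 72 = f8 XOR 72 = 8a
byte 3: (ff XOR a8) XOR 6e = 57 XOR 6e = 39
byte 4: (22 XOR c8) XOR 65 = ea XOR 65 = 8f
byte 5: (a9 XOR ee) XOR 6c = 47 XOR 6c = 2b
byte 6: (a7 XOR be) XOR 20 = 19 XOR 20 = 39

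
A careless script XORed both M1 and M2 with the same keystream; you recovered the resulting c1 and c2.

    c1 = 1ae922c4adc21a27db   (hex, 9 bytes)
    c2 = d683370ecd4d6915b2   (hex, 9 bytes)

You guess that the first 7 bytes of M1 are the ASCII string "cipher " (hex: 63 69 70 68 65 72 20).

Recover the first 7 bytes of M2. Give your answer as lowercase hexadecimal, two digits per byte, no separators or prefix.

af0365a205fd53

First, c1 ⊕ c2 = (M1 ⊕ K) ⊕ (M2 ⊕ K) = M1 ⊕ M2, so the key drops out. Then M2 = (M1 ⊕ M2) ⊕ M1 over the first 7 bytes.
byte 0: (1a ^ d6) ^ 63 = cc ^ 63 = af
byte 1: (e9 ^ 83) ^ 69 = 6a ^ 69 = 03
byte 2: (22 ^ 37) ^ 70 = 15 ^ 70 = 65
byte 3: (c4 ^ 0e) ^ 68 = ca ^ 68 = a2
byte 4: (ad ^ cd) ^ 65 = 60 ^ 65 = 05
byte 5: (c2 ^ 4d) ^ 72 = 8f ^ 72 = fd
byte 6: (1a ^ 69) ^ 20 = 73 ^ 20 = 53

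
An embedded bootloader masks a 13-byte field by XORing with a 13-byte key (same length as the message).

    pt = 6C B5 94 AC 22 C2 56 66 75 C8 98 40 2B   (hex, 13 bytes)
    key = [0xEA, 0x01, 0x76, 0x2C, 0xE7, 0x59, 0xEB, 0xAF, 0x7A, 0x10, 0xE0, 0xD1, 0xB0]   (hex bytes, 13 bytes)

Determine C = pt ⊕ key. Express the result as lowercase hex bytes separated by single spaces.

XOR is its own inverse, so applying the key byte-wise gives the result directly.
byte 0: 108 xor 234 = 134
byte 1: 181 xor   1 = 180
byte 2: 148 xor 118 = 226
byte 3: 172 xor  44 = 128
byte 4:  34 xor 231 = 197
byte 5: 194 xor  89 = 155
byte 6:  86 xor 235 = 189
byte 7: 102 xor 175 = 201
byte 8: 117 xor 122 =  15
byte 9: 200 xor  16 = 216
byte 10: 152 xor 224 = 120
byte 11:  64 xor 209 = 145
byte 12:  43 xor 176 = 155

86 b4 e2 80 c5 9b bd c9 0f d8 78 91 9b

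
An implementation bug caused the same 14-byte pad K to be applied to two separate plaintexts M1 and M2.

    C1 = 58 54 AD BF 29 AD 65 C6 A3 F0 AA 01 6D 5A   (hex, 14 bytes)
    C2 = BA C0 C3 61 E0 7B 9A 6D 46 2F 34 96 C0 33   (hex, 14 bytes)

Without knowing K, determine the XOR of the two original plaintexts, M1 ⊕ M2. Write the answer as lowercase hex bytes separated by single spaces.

e2 94 6e de c9 d6 ff ab e5 df 9e 97 ad 69

C1 ⊕ C2 = (M1 ⊕ K) ⊕ (M2 ⊕ K) = M1 ⊕ M2 — the shared key cancels under XOR.
58 ^ ba = e2
54 ^ c0 = 94
ad ^ c3 = 6e
bf ^ 61 = de
29 ^ e0 = c9
ad ^ 7b = d6
65 ^ 9a = ff
c6 ^ 6d = ab
a3 ^ 46 = e5
f0 ^ 2f = df
aa ^ 34 = 9e
01 ^ 96 = 97
6d ^ c0 = ad
5a ^ 33 = 69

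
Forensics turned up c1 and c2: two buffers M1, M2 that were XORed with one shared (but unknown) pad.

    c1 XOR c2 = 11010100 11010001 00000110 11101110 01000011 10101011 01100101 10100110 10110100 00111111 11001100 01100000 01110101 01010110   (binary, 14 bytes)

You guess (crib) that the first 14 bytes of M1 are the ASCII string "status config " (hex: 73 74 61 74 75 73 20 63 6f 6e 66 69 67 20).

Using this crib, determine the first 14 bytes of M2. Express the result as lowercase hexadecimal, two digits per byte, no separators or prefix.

Since c1 ⊕ c2 = M1 ⊕ M2, XORing with the guessed M1 bytes yields the corresponding M2 bytes: M2 = (c1 ⊕ c2) ⊕ M1.
11010100 XOR 01110011 = 10100111
11010001 XOR 01110100 = 10100101
00000110 XOR 01100001 = 01100111
11101110 XOR 01110100 = 10011010
01000011 XOR 01110101 = 00110110
10101011 XOR 01110011 = 11011000
01100101 XOR 00100000 = 01000101
10100110 XOR 01100011 = 11000101
10110100 XOR 01101111 = 11011011
00111111 XOR 01101110 = 01010001
11001100 XOR 01100110 = 10101010
01100000 XOR 01101001 = 00001001
01110101 XOR 01100111 = 00010010
01010110 XOR 00100000 = 01110110

a7a5679a36d845c5db51aa091276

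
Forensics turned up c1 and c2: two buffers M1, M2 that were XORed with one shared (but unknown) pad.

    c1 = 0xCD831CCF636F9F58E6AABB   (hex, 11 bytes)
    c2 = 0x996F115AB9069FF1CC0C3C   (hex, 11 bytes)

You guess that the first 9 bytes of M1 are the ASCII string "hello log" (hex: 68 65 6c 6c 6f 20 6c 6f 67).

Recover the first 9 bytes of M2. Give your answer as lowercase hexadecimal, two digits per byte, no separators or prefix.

First, c1 ⊕ c2 = (M1 ⊕ K) ⊕ (M2 ⊕ K) = M1 ⊕ M2, so the key drops out. Then M2 = (M1 ⊕ M2) ⊕ M1 over the first 9 bytes.
byte 0: (cd xor 99) xor 68 = 54 xor 68 = 3c
byte 1: (83 xor 6f) xor 65 = ec xor 65 = 89
byte 2: (1c xor 11) xor 6c = 0d xor 6c = 61
byte 3: (cf xor 5a) xor 6c = 95 xor 6c = f9
byte 4: (63 xor b9) xor 6f = da xor 6f = b5
byte 5: (6f xor 06) xor 20 = 69 xor 20 = 49
byte 6: (9f xor 9f) xor 6c = 00 xor 6c = 6c
byte 7: (58 xor f1) xor 6f = a9 xor 6f = c6
byte 8: (e6 xor cc) xor 67 = 2a xor 67 = 4d

3c8961f9b5496cc64d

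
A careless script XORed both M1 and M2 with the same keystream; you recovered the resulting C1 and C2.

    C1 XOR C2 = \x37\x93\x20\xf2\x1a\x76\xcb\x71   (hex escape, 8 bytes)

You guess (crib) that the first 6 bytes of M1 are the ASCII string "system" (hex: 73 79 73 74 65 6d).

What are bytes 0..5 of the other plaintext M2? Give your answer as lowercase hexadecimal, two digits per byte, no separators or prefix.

44ea53867f1b

Since C1 ⊕ C2 = M1 ⊕ M2, XORing with the guessed M1 bytes yields the corresponding M2 bytes: M2 = (C1 ⊕ C2) ⊕ M1.
37 xor 73 = 44
93 xor 79 = ea
20 xor 73 = 53
f2 xor 74 = 86
1a xor 65 = 7f
76 xor 6d = 1b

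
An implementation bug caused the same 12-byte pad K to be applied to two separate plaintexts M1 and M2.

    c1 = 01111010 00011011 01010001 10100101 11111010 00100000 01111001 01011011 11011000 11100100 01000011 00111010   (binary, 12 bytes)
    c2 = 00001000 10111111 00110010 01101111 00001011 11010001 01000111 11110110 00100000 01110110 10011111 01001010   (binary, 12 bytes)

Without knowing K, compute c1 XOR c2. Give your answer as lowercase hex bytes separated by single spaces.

72 a4 63 ca f1 f1 3e ad f8 92 dc 70

c1 ⊕ c2 = (M1 ⊕ K) ⊕ (M2 ⊕ K) = M1 ⊕ M2 — the shared key cancels under XOR.
01111010 ^ 00001000 = 01110010
00011011 ^ 10111111 = 10100100
01010001 ^ 00110010 = 01100011
10100101 ^ 01101111 = 11001010
11111010 ^ 00001011 = 11110001
00100000 ^ 11010001 = 11110001
01111001 ^ 01000111 = 00111110
01011011 ^ 11110110 = 10101101
11011000 ^ 00100000 = 11111000
11100100 ^ 01110110 = 10010010
01000011 ^ 10011111 = 11011100
00111010 ^ 01001010 = 01110000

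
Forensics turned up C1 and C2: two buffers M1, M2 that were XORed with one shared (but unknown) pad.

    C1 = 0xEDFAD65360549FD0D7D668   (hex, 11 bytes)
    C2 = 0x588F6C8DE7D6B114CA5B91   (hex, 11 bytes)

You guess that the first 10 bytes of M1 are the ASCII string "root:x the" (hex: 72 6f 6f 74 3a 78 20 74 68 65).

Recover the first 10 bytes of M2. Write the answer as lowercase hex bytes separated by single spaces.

First, C1 ⊕ C2 = (M1 ⊕ K) ⊕ (M2 ⊕ K) = M1 ⊕ M2, so the key drops out. Then M2 = (M1 ⊕ M2) ⊕ M1 over the first 10 bytes.
byte 0: (ed XOR 58) XOR 72 = b5 XOR 72 = c7
byte 1: (fa XOR 8f) XOR 6f = 75 XOR 6f = 1a
byte 2: (d6 XOR 6c) XOR 6f = ba XOR 6f = d5
byte 3: (53 XOR 8d) XOR 74 = de XOR 74 = aa
byte 4: (60 XOR e7) XOR 3a = 87 XOR 3a = bd
byte 5: (54 XOR d6) XOR 78 = 82 XOR 78 = fa
byte 6: (9f XOR b1) XOR 20 = 2e XOR 20 = 0e
byte 7: (d0 XOR 14) XOR 74 = c4 XOR 74 = b0
byte 8: (d7 XOR ca) XOR 68 = 1d XOR 68 = 75
byte 9: (d6 XOR 5b) XOR 65 = 8d XOR 65 = e8

c7 1a d5 aa bd fa 0e b0 75 e8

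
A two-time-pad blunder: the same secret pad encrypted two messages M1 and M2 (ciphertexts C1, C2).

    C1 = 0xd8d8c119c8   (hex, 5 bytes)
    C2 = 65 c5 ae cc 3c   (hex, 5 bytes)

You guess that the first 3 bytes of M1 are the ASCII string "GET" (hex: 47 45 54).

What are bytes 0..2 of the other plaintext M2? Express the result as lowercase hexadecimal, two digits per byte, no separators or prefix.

fa583b

First, C1 ⊕ C2 = (M1 ⊕ K) ⊕ (M2 ⊕ K) = M1 ⊕ M2, so the key drops out. Then M2 = (M1 ⊕ M2) ⊕ M1 over the first 3 bytes.
byte 0: (d8 xor 65) xor 47 = bd xor 47 = fa
byte 1: (d8 xor c5) xor 45 = 1d xor 45 = 58
byte 2: (c1 xor ae) xor 54 = 6f xor 54 = 3b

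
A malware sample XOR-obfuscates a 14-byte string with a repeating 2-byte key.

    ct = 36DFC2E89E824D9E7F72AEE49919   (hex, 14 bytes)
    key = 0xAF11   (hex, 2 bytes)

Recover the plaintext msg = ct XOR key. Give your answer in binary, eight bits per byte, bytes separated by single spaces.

The 2-byte key repeats, so the effective keystream is af 11 af 11 af 11 af 11 af 11 af 11 af 11.
byte 0:  54 XOR 175 = 153
byte 1: 223 XOR  17 = 206
byte 2: 194 XOR 175 = 109
byte 3: 232 XOR  17 = 249
byte 4: 158 XOR 175 =  49
byte 5: 130 XOR  17 = 147
byte 6:  77 XOR 175 = 226
byte 7: 158 XOR  17 = 143
byte 8: 127 XOR 175 = 208
byte 9: 114 XOR  17 =  99
byte 10: 174 XOR 175 =   1
byte 11: 228 XOR  17 = 245
byte 12: 153 XOR 175 =  54
byte 13:  25 XOR  17 =   8

10011001 11001110 01101101 11111001 00110001 10010011 11100010 10001111 11010000 01100011 00000001 11110101 00110110 00001000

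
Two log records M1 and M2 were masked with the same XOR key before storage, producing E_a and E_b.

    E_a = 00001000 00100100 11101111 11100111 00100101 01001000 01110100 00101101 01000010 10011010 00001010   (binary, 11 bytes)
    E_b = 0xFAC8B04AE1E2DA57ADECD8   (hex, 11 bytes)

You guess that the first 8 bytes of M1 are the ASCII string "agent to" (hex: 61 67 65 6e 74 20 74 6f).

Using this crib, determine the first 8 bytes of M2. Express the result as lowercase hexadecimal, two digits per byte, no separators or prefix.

938b3ac3b08ada15

First, E_a ⊕ E_b = (M1 ⊕ K) ⊕ (M2 ⊕ K) = M1 ⊕ M2, so the key drops out. Then M2 = (M1 ⊕ M2) ⊕ M1 over the first 8 bytes.
byte 0: (08 XOR fa) XOR 61 = f2 XOR 61 = 93
byte 1: (24 XOR c8) XOR 67 = ec XOR 67 = 8b
byte 2: (ef XOR b0) XOR 65 = 5f XOR 65 = 3a
byte 3: (e7 XOR 4a) XOR 6e = ad XOR 6e = c3
byte 4: (25 XOR e1) XOR 74 = c4 XOR 74 = b0
byte 5: (48 XOR e2) XOR 20 = aa XOR 20 = 8a
byte 6: (74 XOR da) XOR 74 = ae XOR 74 = da
byte 7: (2d XOR 57) XOR 6f = 7a XOR 6f = 15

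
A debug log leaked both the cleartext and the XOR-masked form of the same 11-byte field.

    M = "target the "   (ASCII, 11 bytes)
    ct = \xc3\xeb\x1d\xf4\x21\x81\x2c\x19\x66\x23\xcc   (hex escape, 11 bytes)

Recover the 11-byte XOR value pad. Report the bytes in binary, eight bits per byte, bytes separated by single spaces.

Since ct = M ⊕ pad, XORing both sides with M gives pad = M ⊕ ct.
116 xor 195 = 183
 97 xor 235 = 138
114 xor  29 = 111
103 xor 244 = 147
101 xor  33 =  68
116 xor 129 = 245
 32 xor  44 =  12
116 xor  25 = 109
104 xor 102 =  14
101 xor  35 =  70
 32 xor 204 = 236

10110111 10001010 01101111 10010011 01000100 11110101 00001100 01101101 00001110 01000110 11101100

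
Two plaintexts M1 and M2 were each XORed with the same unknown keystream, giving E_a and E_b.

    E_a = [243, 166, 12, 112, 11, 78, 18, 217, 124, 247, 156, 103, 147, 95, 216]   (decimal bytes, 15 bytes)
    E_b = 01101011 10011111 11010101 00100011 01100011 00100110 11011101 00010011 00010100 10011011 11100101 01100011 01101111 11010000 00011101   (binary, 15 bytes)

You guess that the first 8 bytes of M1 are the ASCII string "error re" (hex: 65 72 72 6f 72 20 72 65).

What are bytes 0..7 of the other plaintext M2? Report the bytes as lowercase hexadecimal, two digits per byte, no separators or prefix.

fd4bab3c1a48bdaf

First, E_a ⊕ E_b = (M1 ⊕ K) ⊕ (M2 ⊕ K) = M1 ⊕ M2, so the key drops out. Then M2 = (M1 ⊕ M2) ⊕ M1 over the first 8 bytes.
byte 0: (f3 XOR 6b) XOR 65 = 98 XOR 65 = fd
byte 1: (a6 XOR 9f) XOR 72 = 39 XOR 72 = 4b
byte 2: (0c XOR d5) XOR 72 = d9 XOR 72 = ab
byte 3: (70 XOR 23) XOR 6f = 53 XOR 6f = 3c
byte 4: (0b XOR 63) XOR 72 = 68 XOR 72 = 1a
byte 5: (4e XOR 26) XOR 20 = 68 XOR 20 = 48
byte 6: (12 XOR dd) XOR 72 = cf XOR 72 = bd
byte 7: (d9 XOR 13) XOR 65 = ca XOR 65 = af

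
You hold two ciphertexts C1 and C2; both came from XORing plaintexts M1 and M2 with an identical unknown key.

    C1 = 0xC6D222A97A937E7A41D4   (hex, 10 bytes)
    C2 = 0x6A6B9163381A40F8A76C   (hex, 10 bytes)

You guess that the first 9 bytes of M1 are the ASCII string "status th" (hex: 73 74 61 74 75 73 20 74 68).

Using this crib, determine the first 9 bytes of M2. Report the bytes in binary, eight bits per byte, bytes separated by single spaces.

11011111 11001101 11010010 10111110 00110111 11111010 00011110 11110110 10001110

First, C1 ⊕ C2 = (M1 ⊕ K) ⊕ (M2 ⊕ K) = M1 ⊕ M2, so the key drops out. Then M2 = (M1 ⊕ M2) ⊕ M1 over the first 9 bytes.
byte 0: (c6 XOR 6a) XOR 73 = ac XOR 73 = df
byte 1: (d2 XOR 6b) XOR 74 = b9 XOR 74 = cd
byte 2: (22 XOR 91) XOR 61 = b3 XOR 61 = d2
byte 3: (a9 XOR 63) XOR 74 = ca XOR 74 = be
byte 4: (7a XOR 38) XOR 75 = 42 XOR 75 = 37
byte 5: (93 XOR 1a) XOR 73 = 89 XOR 73 = fa
byte 6: (7e XOR 40) XOR 20 = 3e XOR 20 = 1e
byte 7: (7a XOR f8) XOR 74 = 82 XOR 74 = f6
byte 8: (41 XOR a7) XOR 68 = e6 XOR 68 = 8e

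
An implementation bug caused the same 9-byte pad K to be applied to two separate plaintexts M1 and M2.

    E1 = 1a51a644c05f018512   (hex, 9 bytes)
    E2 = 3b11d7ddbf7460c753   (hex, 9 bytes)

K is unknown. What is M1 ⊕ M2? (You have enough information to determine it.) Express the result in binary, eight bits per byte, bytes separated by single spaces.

E1 ⊕ E2 = (M1 ⊕ K) ⊕ (M2 ⊕ K) = M1 ⊕ M2 — the shared key cancels under XOR.
1a ⊕ 3b = 21
51 ⊕ 11 = 40
a6 ⊕ d7 = 71
44 ⊕ dd = 99
c0 ⊕ bf = 7f
5f ⊕ 74 = 2b
01 ⊕ 60 = 61
85 ⊕ c7 = 42
12 ⊕ 53 = 41

00100001 01000000 01110001 10011001 01111111 00101011 01100001 01000010 01000001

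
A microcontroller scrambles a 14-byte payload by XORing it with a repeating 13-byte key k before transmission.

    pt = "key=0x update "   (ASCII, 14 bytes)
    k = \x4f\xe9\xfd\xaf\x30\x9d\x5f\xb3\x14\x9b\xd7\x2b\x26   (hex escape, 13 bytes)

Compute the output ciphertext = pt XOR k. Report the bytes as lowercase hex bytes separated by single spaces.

The 13-byte key repeats, so the effective keystream is 4f e9 fd af 30 9d 5f b3 14 9b d7 2b 26 4f.
byte 0: 6b ⊕ 4f = 24
byte 1: 65 ⊕ e9 = 8c
byte 2: 79 ⊕ fd = 84
byte 3: 3d ⊕ af = 92
byte 4: 30 ⊕ 30 = 00
byte 5: 78 ⊕ 9d = e5
byte 6: 20 ⊕ 5f = 7f
byte 7: 75 ⊕ b3 = c6
byte 8: 70 ⊕ 14 = 64
byte 9: 64 ⊕ 9b = ff
byte 10: 61 ⊕ d7 = b6
byte 11: 74 ⊕ 2b = 5f
byte 12: 65 ⊕ 26 = 43
byte 13: 20 ⊕ 4f = 6f

24 8c 84 92 00 e5 7f c6 64 ff b6 5f 43 6f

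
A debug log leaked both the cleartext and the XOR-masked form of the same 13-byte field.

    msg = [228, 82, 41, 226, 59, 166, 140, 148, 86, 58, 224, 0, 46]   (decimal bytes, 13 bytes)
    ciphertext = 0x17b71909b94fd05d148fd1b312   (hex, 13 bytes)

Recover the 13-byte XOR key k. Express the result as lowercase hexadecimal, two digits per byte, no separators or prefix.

Since ciphertext = msg ⊕ k, XORing both sides with msg gives k = msg ⊕ ciphertext.
e4 XOR 17 = f3
52 XOR b7 = e5
29 XOR 19 = 30
e2 XOR 09 = eb
3b XOR b9 = 82
a6 XOR 4f = e9
8c XOR d0 = 5c
94 XOR 5d = c9
56 XOR 14 = 42
3a XOR 8f = b5
e0 XOR d1 = 31
00 XOR b3 = b3
2e XOR 12 = 3c

f3e530eb82e95cc942b531b33c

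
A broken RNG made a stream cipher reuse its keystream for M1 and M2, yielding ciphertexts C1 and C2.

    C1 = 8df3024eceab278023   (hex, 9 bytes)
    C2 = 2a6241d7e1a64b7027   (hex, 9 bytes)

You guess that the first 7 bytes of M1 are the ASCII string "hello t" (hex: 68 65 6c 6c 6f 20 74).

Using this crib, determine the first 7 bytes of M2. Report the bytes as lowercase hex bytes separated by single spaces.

cf f4 2f f5 40 2d 18

First, C1 ⊕ C2 = (M1 ⊕ K) ⊕ (M2 ⊕ K) = M1 ⊕ M2, so the key drops out. Then M2 = (M1 ⊕ M2) ⊕ M1 over the first 7 bytes.
byte 0: (8d ^ 2a) ^ 68 = a7 ^ 68 = cf
byte 1: (f3 ^ 62) ^ 65 = 91 ^ 65 = f4
byte 2: (02 ^ 41) ^ 6c = 43 ^ 6c = 2f
byte 3: (4e ^ d7) ^ 6c = 99 ^ 6c = f5
byte 4: (ce ^ e1) ^ 6f = 2f ^ 6f = 40
byte 5: (ab ^ a6) ^ 20 = 0d ^ 20 = 2d
byte 6: (27 ^ 4b) ^ 74 = 6c ^ 74 = 18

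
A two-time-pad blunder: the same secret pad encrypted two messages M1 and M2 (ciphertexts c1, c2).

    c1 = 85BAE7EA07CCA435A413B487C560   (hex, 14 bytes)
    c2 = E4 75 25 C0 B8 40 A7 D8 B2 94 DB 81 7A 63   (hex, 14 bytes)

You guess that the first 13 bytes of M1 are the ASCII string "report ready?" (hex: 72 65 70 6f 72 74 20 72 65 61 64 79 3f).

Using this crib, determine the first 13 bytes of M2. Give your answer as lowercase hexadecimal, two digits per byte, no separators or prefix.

First, c1 ⊕ c2 = (M1 ⊕ K) ⊕ (M2 ⊕ K) = M1 ⊕ M2, so the key drops out. Then M2 = (M1 ⊕ M2) ⊕ M1 over the first 13 bytes.
byte 0: (85 ⊕ e4) ⊕ 72 = 61 ⊕ 72 = 13
byte 1: (ba ⊕ 75) ⊕ 65 = cf ⊕ 65 = aa
byte 2: (e7 ⊕ 25) ⊕ 70 = c2 ⊕ 70 = b2
byte 3: (ea ⊕ c0) ⊕ 6f = 2a ⊕ 6f = 45
byte 4: (07 ⊕ b8) ⊕ 72 = bf ⊕ 72 = cd
byte 5: (cc ⊕ 40) ⊕ 74 = 8c ⊕ 74 = f8
byte 6: (a4 ⊕ a7) ⊕ 20 = 03 ⊕ 20 = 23
byte 7: (35 ⊕ d8) ⊕ 72 = ed ⊕ 72 = 9f
byte 8: (a4 ⊕ b2) ⊕ 65 = 16 ⊕ 65 = 73
byte 9: (13 ⊕ 94) ⊕ 61 = 87 ⊕ 61 = e6
byte 10: (b4 ⊕ db) ⊕ 64 = 6f ⊕ 64 = 0b
byte 11: (87 ⊕ 81) ⊕ 79 = 06 ⊕ 79 = 7f
byte 12: (c5 ⊕ 7a) ⊕ 3f = bf ⊕ 3f = 80

13aab245cdf8239f73e60b7f80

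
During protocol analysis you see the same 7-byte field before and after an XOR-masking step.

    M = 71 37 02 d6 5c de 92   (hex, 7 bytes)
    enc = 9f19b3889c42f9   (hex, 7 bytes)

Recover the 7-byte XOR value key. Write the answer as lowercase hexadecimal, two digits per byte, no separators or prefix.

ee2eb15ec09c6b

Since enc = M ⊕ key, XORing both sides with M gives key = M ⊕ enc.
byte 0: 71 xor 9f = ee
byte 1: 37 xor 19 = 2e
byte 2: 02 xor b3 = b1
byte 3: d6 xor 88 = 5e
byte 4: 5c xor 9c = c0
byte 5: de xor 42 = 9c
byte 6: 92 xor f9 = 6b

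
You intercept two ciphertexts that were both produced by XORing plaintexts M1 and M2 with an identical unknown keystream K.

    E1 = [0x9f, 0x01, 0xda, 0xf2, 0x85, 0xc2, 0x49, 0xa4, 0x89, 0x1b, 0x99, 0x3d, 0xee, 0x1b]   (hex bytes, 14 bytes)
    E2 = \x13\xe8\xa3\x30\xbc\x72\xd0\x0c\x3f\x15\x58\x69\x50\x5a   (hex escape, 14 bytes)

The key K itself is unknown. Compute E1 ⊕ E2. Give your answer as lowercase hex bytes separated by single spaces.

8c e9 79 c2 39 b0 99 a8 b6 0e c1 54 be 41

E1 ⊕ E2 = (M1 ⊕ K) ⊕ (M2 ⊕ K) = M1 ⊕ M2 — the shared key cancels under XOR.
159 ⊕  19 = 140
  1 ⊕ 232 = 233
218 ⊕ 163 = 121
242 ⊕  48 = 194
133 ⊕ 188 =  57
194 ⊕ 114 = 176
 73 ⊕ 208 = 153
164 ⊕  12 = 168
137 ⊕  63 = 182
 27 ⊕  21 =  14
153 ⊕  88 = 193
 61 ⊕ 105 =  84
238 ⊕  80 = 190
 27 ⊕  90 =  65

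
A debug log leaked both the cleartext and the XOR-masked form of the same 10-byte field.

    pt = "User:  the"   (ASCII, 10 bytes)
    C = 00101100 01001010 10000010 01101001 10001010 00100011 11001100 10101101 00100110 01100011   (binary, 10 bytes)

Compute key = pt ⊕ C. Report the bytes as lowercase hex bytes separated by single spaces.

79 39 e7 1b b0 03 ec d9 4e 06

Since C = pt ⊕ key, XORing both sides with pt gives key = pt ⊕ C.
byte 0:  85 ^  44 = 121
byte 1: 115 ^  74 =  57
byte 2: 101 ^ 130 = 231
byte 3: 114 ^ 105 =  27
byte 4:  58 ^ 138 = 176
byte 5:  32 ^  35 =   3
byte 6:  32 ^ 204 = 236
byte 7: 116 ^ 173 = 217
byte 8: 104 ^  38 =  78
byte 9: 101 ^  99 =   6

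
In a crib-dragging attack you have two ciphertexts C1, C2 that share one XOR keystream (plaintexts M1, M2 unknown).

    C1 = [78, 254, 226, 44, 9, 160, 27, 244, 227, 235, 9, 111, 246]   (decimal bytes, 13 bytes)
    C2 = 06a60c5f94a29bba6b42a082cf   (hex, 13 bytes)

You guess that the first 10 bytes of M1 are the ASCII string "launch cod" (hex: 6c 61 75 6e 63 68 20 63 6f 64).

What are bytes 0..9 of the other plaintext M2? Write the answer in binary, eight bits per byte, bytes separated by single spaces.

00100100 00111001 10011011 00011101 11111110 01101010 10100000 00101101 11100111 11001101

First, C1 ⊕ C2 = (M1 ⊕ K) ⊕ (M2 ⊕ K) = M1 ⊕ M2, so the key drops out. Then M2 = (M1 ⊕ M2) ⊕ M1 over the first 10 bytes.
byte 0: (4e XOR 06) XOR 6c = 48 XOR 6c = 24
byte 1: (fe XOR a6) XOR 61 = 58 XOR 61 = 39
byte 2: (e2 XOR 0c) XOR 75 = ee XOR 75 = 9b
byte 3: (2c XOR 5f) XOR 6e = 73 XOR 6e = 1d
byte 4: (09 XOR 94) XOR 63 = 9d XOR 63 = fe
byte 5: (a0 XOR a2) XOR 68 = 02 XOR 68 = 6a
byte 6: (1b XOR 9b) XOR 20 = 80 XOR 20 = a0
byte 7: (f4 XOR ba) XOR 63 = 4e XOR 63 = 2d
byte 8: (e3 XOR 6b) XOR 6f = 88 XOR 6f = e7
byte 9: (eb XOR 42) XOR 64 = a9 XOR 64 = cd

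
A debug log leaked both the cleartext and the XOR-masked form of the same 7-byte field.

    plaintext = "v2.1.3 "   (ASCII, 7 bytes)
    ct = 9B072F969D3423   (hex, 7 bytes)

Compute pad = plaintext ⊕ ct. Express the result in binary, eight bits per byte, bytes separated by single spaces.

11101101 00110101 00000001 10100111 10110011 00000111 00000011

Since ct = plaintext ⊕ pad, XORing both sides with plaintext gives pad = plaintext ⊕ ct.
76 ⊕ 9b = ed
32 ⊕ 07 = 35
2e ⊕ 2f = 01
31 ⊕ 96 = a7
2e ⊕ 9d = b3
33 ⊕ 34 = 07
20 ⊕ 23 = 03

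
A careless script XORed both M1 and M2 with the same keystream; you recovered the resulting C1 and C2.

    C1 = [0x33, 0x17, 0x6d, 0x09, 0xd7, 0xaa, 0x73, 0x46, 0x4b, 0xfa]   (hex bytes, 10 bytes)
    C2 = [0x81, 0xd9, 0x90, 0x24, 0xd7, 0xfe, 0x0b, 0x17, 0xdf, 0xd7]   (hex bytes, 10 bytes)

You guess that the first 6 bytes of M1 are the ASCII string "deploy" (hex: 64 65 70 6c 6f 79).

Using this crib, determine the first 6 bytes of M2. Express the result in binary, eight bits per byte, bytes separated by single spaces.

First, C1 ⊕ C2 = (M1 ⊕ K) ⊕ (M2 ⊕ K) = M1 ⊕ M2, so the key drops out. Then M2 = (M1 ⊕ M2) ⊕ M1 over the first 6 bytes.
byte 0: (33 xor 81) xor 64 = b2 xor 64 = d6
byte 1: (17 xor d9) xor 65 = ce xor 65 = ab
byte 2: (6d xor 90) xor 70 = fd xor 70 = 8d
byte 3: (09 xor 24) xor 6c = 2d xor 6c = 41
byte 4: (d7 xor d7) xor 6f = 00 xor 6f = 6f
byte 5: (aa xor fe) xor 79 = 54 xor 79 = 2d

11010110 10101011 10001101 01000001 01101111 00101101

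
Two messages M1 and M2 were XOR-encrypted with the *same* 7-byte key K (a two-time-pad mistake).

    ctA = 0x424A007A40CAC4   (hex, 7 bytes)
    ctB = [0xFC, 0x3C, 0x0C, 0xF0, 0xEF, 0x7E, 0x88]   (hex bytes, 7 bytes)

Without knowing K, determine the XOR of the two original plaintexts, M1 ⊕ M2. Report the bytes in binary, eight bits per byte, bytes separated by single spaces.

10111110 01110110 00001100 10001010 10101111 10110100 01001100

ctA ⊕ ctB = (M1 ⊕ K) ⊕ (M2 ⊕ K) = M1 ⊕ M2 — the shared key cancels under XOR.
42 xor fc = be
4a xor 3c = 76
00 xor 0c = 0c
7a xor f0 = 8a
40 xor ef = af
ca xor 7e = b4
c4 xor 88 = 4c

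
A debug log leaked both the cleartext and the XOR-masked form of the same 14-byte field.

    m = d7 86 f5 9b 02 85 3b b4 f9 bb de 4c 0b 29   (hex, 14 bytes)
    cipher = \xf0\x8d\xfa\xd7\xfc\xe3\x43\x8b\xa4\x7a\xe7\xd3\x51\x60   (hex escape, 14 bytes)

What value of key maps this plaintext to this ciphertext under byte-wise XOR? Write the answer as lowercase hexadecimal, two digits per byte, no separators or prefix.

270b0f4cfe66783f5dc1399f5a49

Since cipher = m ⊕ key, XORing both sides with m gives key = m ⊕ cipher.
byte 0: d7 ^ f0 = 27
byte 1: 86 ^ 8d = 0b
byte 2: f5 ^ fa = 0f
byte 3: 9b ^ d7 = 4c
byte 4: 02 ^ fc = fe
byte 5: 85 ^ e3 = 66
byte 6: 3b ^ 43 = 78
byte 7: b4 ^ 8b = 3f
byte 8: f9 ^ a4 = 5d
byte 9: bb ^ 7a = c1
byte 10: de ^ e7 = 39
byte 11: 4c ^ d3 = 9f
byte 12: 0b ^ 51 = 5a
byte 13: 29 ^ 60 = 49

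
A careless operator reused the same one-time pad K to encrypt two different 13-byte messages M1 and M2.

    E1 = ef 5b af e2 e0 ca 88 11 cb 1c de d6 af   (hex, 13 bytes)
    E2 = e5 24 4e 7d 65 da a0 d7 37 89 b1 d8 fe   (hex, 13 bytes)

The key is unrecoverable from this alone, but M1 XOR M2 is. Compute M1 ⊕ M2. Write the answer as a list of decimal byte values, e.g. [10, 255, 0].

[10, 127, 225, 159, 133, 16, 40, 198, 252, 149, 111, 14, 81]

E1 ⊕ E2 = (M1 ⊕ K) ⊕ (M2 ⊕ K) = M1 ⊕ M2 — the shared key cancels under XOR.
ef XOR e5 = 0a
5b XOR 24 = 7f
af XOR 4e = e1
e2 XOR 7d = 9f
e0 XOR 65 = 85
ca XOR da = 10
88 XOR a0 = 28
11 XOR d7 = c6
cb XOR 37 = fc
1c XOR 89 = 95
de XOR b1 = 6f
d6 XOR d8 = 0e
af XOR fe = 51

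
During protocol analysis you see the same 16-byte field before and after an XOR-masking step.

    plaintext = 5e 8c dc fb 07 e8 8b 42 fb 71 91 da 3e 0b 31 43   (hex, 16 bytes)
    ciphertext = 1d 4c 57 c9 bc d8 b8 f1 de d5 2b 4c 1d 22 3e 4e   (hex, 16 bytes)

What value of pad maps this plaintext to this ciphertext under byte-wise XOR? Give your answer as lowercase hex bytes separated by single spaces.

Since ciphertext = plaintext ⊕ pad, XORing both sides with plaintext gives pad = plaintext ⊕ ciphertext.
5e ^ 1d = 43
8c ^ 4c = c0
dc ^ 57 = 8b
fb ^ c9 = 32
07 ^ bc = bb
e8 ^ d8 = 30
8b ^ b8 = 33
42 ^ f1 = b3
fb ^ de = 25
71 ^ d5 = a4
91 ^ 2b = ba
da ^ 4c = 96
3e ^ 1d = 23
0b ^ 22 = 29
31 ^ 3e = 0f
43 ^ 4e = 0d

43 c0 8b 32 bb 30 33 b3 25 a4 ba 96 23 29 0f 0d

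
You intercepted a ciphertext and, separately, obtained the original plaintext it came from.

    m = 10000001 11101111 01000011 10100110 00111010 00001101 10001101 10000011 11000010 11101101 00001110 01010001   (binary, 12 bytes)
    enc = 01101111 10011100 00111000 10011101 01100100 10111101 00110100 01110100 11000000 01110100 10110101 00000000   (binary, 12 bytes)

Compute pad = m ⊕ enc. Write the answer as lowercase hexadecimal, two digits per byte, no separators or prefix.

Since enc = m ⊕ pad, XORing both sides with m gives pad = m ⊕ enc.
81 xor 6f = ee
ef xor 9c = 73
43 xor 38 = 7b
a6 xor 9d = 3b
3a xor 64 = 5e
0d xor bd = b0
8d xor 34 = b9
83 xor 74 = f7
c2 xor c0 = 02
ed xor 74 = 99
0e xor b5 = bb
51 xor 00 = 51

ee737b3b5eb0b9f70299bb51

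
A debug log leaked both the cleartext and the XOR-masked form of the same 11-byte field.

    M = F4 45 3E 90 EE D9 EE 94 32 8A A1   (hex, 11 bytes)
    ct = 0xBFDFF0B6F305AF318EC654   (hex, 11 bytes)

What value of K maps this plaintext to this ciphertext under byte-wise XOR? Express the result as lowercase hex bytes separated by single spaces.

Since ct = M ⊕ K, XORing both sides with M gives K = M ⊕ ct.
11110100 XOR 10111111 = 01001011
01000101 XOR 11011111 = 10011010
00111110 XOR 11110000 = 11001110
10010000 XOR 10110110 = 00100110
11101110 XOR 11110011 = 00011101
11011001 XOR 00000101 = 11011100
11101110 XOR 10101111 = 01000001
10010100 XOR 00110001 = 10100101
00110010 XOR 10001110 = 10111100
10001010 XOR 11000110 = 01001100
10100001 XOR 01010100 = 11110101

4b 9a ce 26 1d dc 41 a5 bc 4c f5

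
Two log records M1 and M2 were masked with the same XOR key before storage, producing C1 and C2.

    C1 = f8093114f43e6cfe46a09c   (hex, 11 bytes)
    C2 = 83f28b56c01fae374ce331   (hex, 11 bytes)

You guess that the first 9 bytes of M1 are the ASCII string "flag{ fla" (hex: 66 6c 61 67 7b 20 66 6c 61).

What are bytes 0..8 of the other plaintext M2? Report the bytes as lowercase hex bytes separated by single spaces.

1d 97 db 25 4f 01 a4 a5 6b

First, C1 ⊕ C2 = (M1 ⊕ K) ⊕ (M2 ⊕ K) = M1 ⊕ M2, so the key drops out. Then M2 = (M1 ⊕ M2) ⊕ M1 over the first 9 bytes.
byte 0: (f8 xor 83) xor 66 = 7b xor 66 = 1d
byte 1: (09 xor f2) xor 6c = fb xor 6c = 97
byte 2: (31 xor 8b) xor 61 = ba xor 61 = db
byte 3: (14 xor 56) xor 67 = 42 xor 67 = 25
byte 4: (f4 xor c0) xor 7b = 34 xor 7b = 4f
byte 5: (3e xor 1f) xor 20 = 21 xor 20 = 01
byte 6: (6c xor ae) xor 66 = c2 xor 66 = a4
byte 7: (fe xor 37) xor 6c = c9 xor 6c = a5
byte 8: (46 xor 4c) xor 61 = 0a xor 61 = 6b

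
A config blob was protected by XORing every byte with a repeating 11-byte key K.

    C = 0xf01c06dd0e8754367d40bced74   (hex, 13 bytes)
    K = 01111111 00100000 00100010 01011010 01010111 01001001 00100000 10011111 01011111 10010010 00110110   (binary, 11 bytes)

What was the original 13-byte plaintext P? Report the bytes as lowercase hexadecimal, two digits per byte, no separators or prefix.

The 11-byte key repeats, so the effective keystream is 7f 20 22 5a 57 49 20 9f 5f 92 36 7f 20.
byte 0: f0 ⊕ 7f = 8f
byte 1: 1c ⊕ 20 = 3c
byte 2: 06 ⊕ 22 = 24
byte 3: dd ⊕ 5a = 87
byte 4: 0e ⊕ 57 = 59
byte 5: 87 ⊕ 49 = ce
byte 6: 54 ⊕ 20 = 74
byte 7: 36 ⊕ 9f = a9
byte 8: 7d ⊕ 5f = 22
byte 9: 40 ⊕ 92 = d2
byte 10: bc ⊕ 36 = 8a
byte 11: ed ⊕ 7f = 92
byte 12: 74 ⊕ 20 = 54

8f3c248759ce74a922d28a9254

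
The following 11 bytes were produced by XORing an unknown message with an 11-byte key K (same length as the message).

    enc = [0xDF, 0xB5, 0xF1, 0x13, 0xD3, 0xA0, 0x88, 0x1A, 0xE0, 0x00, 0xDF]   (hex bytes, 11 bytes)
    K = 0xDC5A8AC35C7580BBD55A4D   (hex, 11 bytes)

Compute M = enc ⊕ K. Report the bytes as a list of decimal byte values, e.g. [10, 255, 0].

XOR is its own inverse, so applying the key byte-wise gives the result directly.
df ^ dc = 03
b5 ^ 5a = ef
f1 ^ 8a = 7b
13 ^ c3 = d0
d3 ^ 5c = 8f
a0 ^ 75 = d5
88 ^ 80 = 08
1a ^ bb = a1
e0 ^ d5 = 35
00 ^ 5a = 5a
df ^ 4d = 92

[3, 239, 123, 208, 143, 213, 8, 161, 53, 90, 146]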